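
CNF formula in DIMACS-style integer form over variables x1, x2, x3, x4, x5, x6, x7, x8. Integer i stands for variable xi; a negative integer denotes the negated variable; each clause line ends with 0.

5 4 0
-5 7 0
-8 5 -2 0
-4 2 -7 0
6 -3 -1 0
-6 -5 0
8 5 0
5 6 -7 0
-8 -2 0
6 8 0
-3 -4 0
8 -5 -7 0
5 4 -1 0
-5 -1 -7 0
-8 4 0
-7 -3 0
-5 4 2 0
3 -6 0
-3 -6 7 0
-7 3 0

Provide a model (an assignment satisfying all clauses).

x1=False, x2=False, x3=False, x4=True, x5=False, x6=False, x7=False, x8=True

Pure literal: x1 appears only negated; assign x1 = False.
Branch on x2: take x2 = False.
Try x3 = False.
  then x6 is forced to False.
  then x8 is forced to True.
  then x4 is forced to True.
  then x7 is forced to False.
  then x5 is forced to False.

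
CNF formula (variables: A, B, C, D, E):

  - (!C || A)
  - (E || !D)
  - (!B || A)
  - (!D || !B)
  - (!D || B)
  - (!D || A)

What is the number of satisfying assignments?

Split on D, then A.
  D=T, A=T: a clause becomes empty — 0.
  D=T, A=F: a clause becomes empty — 0.
  D=F, A=T: B, C, E free → 2^3 = 8.
  D=F, A=F: remaining (B,C,E) ∈ {(F,F,F); (F,F,T)} — 2.
Total: 0 + 0 + 8 + 2 = 10.

10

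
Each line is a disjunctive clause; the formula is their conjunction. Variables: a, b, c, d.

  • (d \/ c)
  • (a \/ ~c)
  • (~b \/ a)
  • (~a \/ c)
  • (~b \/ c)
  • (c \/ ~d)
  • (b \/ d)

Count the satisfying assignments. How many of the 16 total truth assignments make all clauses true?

3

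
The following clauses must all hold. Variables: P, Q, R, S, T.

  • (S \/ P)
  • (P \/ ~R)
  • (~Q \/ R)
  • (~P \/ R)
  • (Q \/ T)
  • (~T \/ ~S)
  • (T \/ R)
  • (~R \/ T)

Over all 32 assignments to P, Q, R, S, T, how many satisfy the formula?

2

Satisfying assignments:
  P=T Q=F R=T S=F T=T
  P=T Q=T R=T S=F T=T
That's 2 in total.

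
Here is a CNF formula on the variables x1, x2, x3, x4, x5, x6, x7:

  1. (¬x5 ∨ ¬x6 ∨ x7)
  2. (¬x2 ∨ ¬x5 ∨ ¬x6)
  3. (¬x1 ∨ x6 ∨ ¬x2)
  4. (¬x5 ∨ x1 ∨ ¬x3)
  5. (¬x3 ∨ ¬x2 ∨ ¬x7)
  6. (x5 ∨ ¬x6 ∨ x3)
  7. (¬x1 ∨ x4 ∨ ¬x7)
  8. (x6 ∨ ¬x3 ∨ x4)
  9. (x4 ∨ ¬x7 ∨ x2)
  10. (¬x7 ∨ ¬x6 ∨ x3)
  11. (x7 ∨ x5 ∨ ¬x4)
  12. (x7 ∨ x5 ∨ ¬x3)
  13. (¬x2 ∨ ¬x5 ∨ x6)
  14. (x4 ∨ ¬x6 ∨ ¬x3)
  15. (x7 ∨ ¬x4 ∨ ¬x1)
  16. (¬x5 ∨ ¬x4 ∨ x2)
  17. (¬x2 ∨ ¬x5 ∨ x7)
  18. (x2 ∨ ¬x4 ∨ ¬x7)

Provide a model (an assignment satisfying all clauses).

Try x1 = False.
The remaining clauses are satisfied by x2 = True, x3 = False, x4 = True, x5 = False, x6 = False, x7 = True.
Every clause has at least one true literal under this assignment.

x1=F  x2=T  x3=F  x4=T  x5=F  x6=F  x7=T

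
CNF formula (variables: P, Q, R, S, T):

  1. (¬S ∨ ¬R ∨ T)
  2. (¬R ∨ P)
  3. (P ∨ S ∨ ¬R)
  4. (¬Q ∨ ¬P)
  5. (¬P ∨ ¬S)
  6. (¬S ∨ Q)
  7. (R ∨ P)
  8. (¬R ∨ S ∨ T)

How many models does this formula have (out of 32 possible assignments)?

3

The models are:
  P=1 Q=0 R=0 S=0 T=0
  P=1 Q=0 R=0 S=0 T=1
  P=1 Q=0 R=1 S=0 T=1
That's 3 in total.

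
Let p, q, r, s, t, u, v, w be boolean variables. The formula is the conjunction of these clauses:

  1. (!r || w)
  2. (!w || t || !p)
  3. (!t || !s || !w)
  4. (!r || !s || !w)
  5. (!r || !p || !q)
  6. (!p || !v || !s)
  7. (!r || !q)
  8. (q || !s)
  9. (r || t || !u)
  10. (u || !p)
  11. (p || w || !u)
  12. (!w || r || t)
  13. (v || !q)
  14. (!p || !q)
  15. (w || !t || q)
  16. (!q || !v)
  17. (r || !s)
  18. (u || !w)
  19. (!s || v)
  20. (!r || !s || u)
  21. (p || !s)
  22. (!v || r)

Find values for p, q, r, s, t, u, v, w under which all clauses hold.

p = True  q = False  r = True  s = False  t = True  u = True  v = True  w = True

Check each clause:
  1. (w || !r) — w is true.
  2. (!p || !w || t) — t is true.
  3. (!t || !w || !s) — !s is true.
  4. (!w || !r || !s) — !s is true.
  5. (!r || !p || !q) — !q is true.
  6. (!s || !p || !v) — !s is true.
  7. (!q || !r) — !q is true.
  8. (!s || q) — !s is true.
  9. (!u || r || t) — r is true.
  10. (!p || u) — u is true.
  11. (p || !u || w) — w is true.
  12. (r || t || !w) — r is true.
  13. (v || !q) — !q is true.
  14. (!p || !q) — !q is true.
  15. (!t || w || q) — w is true.
  16. (!q || !v) — !q is true.
  17. (!s || r) — r is true.
  18. (!w || u) — u is true.
  19. (!s || v) — !s is true.
  20. (u || !r || !s) — !s is true.
  21. (p || !s) — p is true.
  22. (!v || r) — r is true.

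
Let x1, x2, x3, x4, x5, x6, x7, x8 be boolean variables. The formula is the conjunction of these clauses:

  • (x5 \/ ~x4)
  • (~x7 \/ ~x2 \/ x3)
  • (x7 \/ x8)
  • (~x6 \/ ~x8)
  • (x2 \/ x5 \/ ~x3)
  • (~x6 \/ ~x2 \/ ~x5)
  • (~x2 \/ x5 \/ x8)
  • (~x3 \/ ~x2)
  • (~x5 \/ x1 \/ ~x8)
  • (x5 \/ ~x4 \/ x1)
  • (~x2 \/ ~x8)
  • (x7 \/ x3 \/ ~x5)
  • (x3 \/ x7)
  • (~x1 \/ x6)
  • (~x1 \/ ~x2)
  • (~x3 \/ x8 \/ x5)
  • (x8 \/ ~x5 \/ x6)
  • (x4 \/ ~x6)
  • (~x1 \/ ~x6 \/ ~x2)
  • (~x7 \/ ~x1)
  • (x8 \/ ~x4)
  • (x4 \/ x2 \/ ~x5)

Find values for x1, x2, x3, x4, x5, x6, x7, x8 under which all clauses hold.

x1=F, x2=F, x3=F, x4=F, x5=F, x6=F, x7=T, x8=F

Check each clause:
  1. (x5 \/ ~x4) — ~x4 is true.
  2. (x3 \/ ~x2 \/ ~x7) — ~x2 is true.
  3. (x8 \/ x7) — x7 is true.
  4. (~x8 \/ ~x6) — ~x8 is true.
  5. (x2 \/ x5 \/ ~x3) — ~x3 is true.
  6. (~x6 \/ ~x2 \/ ~x5) — ~x6 is true.
  7. (x5 \/ x8 \/ ~x2) — ~x2 is true.
  8. (~x2 \/ ~x3) — ~x3 is true.
  9. (~x5 \/ x1 \/ ~x8) — ~x8 is true.
  10. (~x4 \/ x5 \/ x1) — ~x4 is true.
  11. (~x2 \/ ~x8) — ~x8 is true.
  12. (x7 \/ ~x5 \/ x3) — ~x5 is true.
  13. (x3 \/ x7) — x7 is true.
  14. (~x1 \/ x6) — ~x1 is true.
  15. (~x2 \/ ~x1) — ~x1 is true.
  16. (x5 \/ x8 \/ ~x3) — ~x3 is true.
  17. (x6 \/ ~x5 \/ x8) — ~x5 is true.
  18. (~x6 \/ x4) — ~x6 is true.
  19. (~x1 \/ ~x2 \/ ~x6) — ~x6 is true.
  20. (~x7 \/ ~x1) — ~x1 is true.
  21. (x8 \/ ~x4) — ~x4 is true.
  22. (x2 \/ ~x5 \/ x4) — ~x5 is true.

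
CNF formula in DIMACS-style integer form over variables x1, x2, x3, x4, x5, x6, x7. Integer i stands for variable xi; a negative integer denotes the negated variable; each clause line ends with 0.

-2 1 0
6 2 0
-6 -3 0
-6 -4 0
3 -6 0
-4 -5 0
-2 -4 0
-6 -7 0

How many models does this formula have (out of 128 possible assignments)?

8

Case analysis on x6 and x2:
  x6=T, x2=T: a clause becomes empty — 0.
  x6=T, x2=F: a clause becomes empty — 0.
  x6=F, x2=T: forces x1=T; x4=F; x3, x5, x7 free → 2^3 = 8.
  x6=F, x2=F: a clause becomes empty — 0.
Total: 0 + 0 + 8 + 0 = 8.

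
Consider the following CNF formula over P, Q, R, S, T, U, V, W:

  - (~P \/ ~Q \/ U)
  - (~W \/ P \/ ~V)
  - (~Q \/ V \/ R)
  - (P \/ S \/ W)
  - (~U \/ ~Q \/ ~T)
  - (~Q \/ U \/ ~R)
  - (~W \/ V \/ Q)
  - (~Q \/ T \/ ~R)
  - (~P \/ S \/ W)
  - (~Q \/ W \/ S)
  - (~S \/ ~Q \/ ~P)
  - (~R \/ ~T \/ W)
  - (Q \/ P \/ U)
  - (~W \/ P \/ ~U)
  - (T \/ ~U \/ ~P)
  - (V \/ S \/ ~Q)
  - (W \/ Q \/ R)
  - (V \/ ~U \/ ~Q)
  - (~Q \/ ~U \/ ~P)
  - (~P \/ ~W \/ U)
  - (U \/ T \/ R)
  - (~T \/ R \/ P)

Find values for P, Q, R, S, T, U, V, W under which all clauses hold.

P=True  Q=False  R=False  S=False  T=True  U=True  V=True  W=True

Try P = True.
The remaining clauses are satisfied by Q = False, R = False, S = False, T = True, U = True, V = True, W = True.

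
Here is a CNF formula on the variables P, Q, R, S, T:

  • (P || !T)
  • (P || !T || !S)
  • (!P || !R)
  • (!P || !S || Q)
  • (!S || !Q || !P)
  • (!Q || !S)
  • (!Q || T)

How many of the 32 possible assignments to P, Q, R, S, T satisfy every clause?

Satisfying assignments:
  P=F Q=F R=F S=F T=F
  P=F Q=F R=F S=T T=F
  P=F Q=F R=T S=F T=F
  P=F Q=F R=T S=T T=F
  P=T Q=F R=F S=F T=F
  P=T Q=F R=F S=F T=T
  P=T Q=T R=F S=F T=T
That's 7 in total.

7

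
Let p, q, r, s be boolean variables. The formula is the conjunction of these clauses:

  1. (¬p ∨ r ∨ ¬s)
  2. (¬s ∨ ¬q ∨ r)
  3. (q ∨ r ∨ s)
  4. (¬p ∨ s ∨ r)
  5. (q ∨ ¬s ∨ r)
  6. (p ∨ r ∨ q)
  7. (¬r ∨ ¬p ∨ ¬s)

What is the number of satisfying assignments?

7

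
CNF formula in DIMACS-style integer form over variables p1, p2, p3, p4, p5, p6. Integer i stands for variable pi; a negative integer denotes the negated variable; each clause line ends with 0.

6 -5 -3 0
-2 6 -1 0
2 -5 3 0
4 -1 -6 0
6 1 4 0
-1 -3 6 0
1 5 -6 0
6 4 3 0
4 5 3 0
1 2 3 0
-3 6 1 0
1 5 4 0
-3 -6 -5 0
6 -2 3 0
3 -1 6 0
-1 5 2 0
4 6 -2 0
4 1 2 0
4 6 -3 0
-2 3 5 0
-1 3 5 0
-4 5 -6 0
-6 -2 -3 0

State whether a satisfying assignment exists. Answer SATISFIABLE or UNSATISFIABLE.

SATISFIABLE

Set p1 = False and propagate.
Try p2 = True.
Try p3 = False.
  then p6 is forced to True.
  then p5 is forced to True.
p4 is now unconstrained; take p4 = True.
Every clause has at least one true literal under this assignment.
So p1 = False, p2 = True, p3 = False, p4 = True, p5 = True, p6 = True is a satisfying assignment.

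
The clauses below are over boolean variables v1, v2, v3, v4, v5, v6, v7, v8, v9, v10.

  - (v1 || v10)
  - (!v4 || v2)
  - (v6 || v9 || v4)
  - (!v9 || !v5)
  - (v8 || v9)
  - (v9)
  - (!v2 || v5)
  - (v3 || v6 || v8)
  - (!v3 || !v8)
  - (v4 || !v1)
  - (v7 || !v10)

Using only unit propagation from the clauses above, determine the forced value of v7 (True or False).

True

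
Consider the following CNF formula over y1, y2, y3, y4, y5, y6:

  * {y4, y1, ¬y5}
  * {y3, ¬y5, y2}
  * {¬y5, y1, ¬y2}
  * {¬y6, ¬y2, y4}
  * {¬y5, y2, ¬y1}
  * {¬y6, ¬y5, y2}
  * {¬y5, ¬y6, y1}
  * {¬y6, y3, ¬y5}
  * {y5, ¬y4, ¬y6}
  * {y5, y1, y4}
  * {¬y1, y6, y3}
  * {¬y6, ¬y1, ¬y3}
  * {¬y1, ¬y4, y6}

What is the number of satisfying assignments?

Split on y5, then y1.
  y5=1, y1=1: remaining (y2,y3,y4,y6) ∈ {(1,1,0,0)} — 1.
  y5=1, y1=0: remaining (y2,y3,y4,y6) ∈ {(0,1,1,0)} — 1.
  y5=0, y1=1: remaining (y2,y3,y4,y6) ∈ {(0,0,0,1); (0,1,0,0); (1,1,0,0)} — 3.
  y5=0, y1=0: remaining (y2,y3,y4,y6) ∈ {(0,0,1,0); (0,1,1,0); (1,0,1,0); (1,1,1,0)} — 4.
Total: 1 + 1 + 3 + 4 = 9.

9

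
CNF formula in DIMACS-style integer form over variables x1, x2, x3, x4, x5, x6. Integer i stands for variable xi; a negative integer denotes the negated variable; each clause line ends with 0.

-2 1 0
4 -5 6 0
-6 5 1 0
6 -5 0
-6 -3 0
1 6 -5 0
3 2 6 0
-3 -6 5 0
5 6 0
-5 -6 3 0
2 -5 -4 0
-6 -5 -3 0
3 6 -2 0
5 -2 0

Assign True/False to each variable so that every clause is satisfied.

x1=True, x2=False, x3=False, x4=False, x5=False, x6=True

Check each clause:
  1. (~x2 | x1) — x1 is true.
  2. (x6 | ~x5 | x4) — ~x5 is true.
  3. (~x6 | x1 | x5) — x1 is true.
  4. (x6 | ~x5) — ~x5 is true.
  5. (~x3 | ~x6) — ~x3 is true.
  6. (~x5 | x1 | x6) — x1 is true.
  7. (x2 | x3 | x6) — x6 is true.
  8. (~x3 | ~x6 | x5) — ~x3 is true.
  9. (x5 | x6) — x6 is true.
  10. (x3 | ~x6 | ~x5) — ~x5 is true.
  11. (x2 | ~x5 | ~x4) — ~x5 is true.
  12. (~x5 | ~x3 | ~x6) — ~x5 is true.
  13. (x3 | x6 | ~x2) — ~x2 is true.
  14. (x5 | ~x2) — ~x2 is true.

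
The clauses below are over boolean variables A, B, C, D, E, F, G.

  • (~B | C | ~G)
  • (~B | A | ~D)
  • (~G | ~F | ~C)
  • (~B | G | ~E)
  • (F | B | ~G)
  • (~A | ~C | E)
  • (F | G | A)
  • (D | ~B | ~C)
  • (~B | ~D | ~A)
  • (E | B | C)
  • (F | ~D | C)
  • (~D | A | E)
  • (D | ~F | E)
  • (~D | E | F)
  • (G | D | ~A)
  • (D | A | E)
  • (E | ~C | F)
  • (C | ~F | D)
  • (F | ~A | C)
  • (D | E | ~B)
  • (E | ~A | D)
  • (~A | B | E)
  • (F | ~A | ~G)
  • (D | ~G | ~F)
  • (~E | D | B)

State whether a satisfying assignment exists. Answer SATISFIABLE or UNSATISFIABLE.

Set A = True and propagate.
Set B = False and propagate.
  then E is forced to True.
  then D is forced to True.
Try C = True.
The remaining clauses are satisfied by F = True, G = False.
Every clause has at least one true literal under this assignment.
So A=1, B=0, C=1, D=1, E=1, F=1, G=0 is a satisfying assignment.

SATISFIABLE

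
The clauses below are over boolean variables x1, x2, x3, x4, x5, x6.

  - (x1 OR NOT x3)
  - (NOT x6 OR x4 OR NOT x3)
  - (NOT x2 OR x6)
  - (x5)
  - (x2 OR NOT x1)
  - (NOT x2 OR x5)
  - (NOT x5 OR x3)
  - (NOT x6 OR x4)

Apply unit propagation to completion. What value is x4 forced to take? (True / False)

True

(x5) is a unit clause: x5 = True.
In (NOT x5 OR x3), NOT x5 is now false; x3 must hold, so x3 = True.
From (NOT x3 OR x1) and x3 = True: x1 = True.
From (x2 OR NOT x1) and x1 = True: x2 = True.
In (x6 OR NOT x2), NOT x2 is now false; x6 must hold, so x6 = True.
In (NOT x6 OR x4 OR NOT x3), NOT x6, NOT x3 are now false; x4 must hold, so x4 = True.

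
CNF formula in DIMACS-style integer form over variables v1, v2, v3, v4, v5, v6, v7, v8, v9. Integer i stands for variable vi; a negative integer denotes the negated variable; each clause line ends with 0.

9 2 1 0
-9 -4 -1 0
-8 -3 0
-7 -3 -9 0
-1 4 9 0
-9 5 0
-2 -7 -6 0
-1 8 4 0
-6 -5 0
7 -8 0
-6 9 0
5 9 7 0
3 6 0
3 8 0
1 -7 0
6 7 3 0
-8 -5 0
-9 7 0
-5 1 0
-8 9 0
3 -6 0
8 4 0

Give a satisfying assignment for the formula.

Set v1 = True and propagate.
Try v2 = False.
For the remaining variables, v3 = True, v4 = True, v5 = True, v6 = False, v7 = False, v8 = False, v9 = False works.
Every clause has at least one true literal under this assignment.

v1=T, v2=F, v3=T, v4=T, v5=T, v6=F, v7=F, v8=F, v9=F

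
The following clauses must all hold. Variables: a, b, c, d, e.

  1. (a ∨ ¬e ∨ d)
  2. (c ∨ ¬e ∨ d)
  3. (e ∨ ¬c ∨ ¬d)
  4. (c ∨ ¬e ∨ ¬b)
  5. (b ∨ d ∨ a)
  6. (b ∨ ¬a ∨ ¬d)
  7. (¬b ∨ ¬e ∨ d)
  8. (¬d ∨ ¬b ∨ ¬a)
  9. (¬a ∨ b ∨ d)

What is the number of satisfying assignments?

Split on d, then b.
  d=T, b=T: remaining (a,c,e) ∈ {(F,F,F); (F,T,T)} — 2.
  d=T, b=F: remaining (a,c,e) ∈ {(F,F,F); (F,F,T); (F,T,T)} — 3.
  d=F, b=T: remaining (a,c,e) ∈ {(F,F,F); (F,T,F); (T,F,F); (T,T,F)} — 4.
  d=F, b=F: a clause becomes empty — 0.
Total: 2 + 3 + 4 + 0 = 9.

9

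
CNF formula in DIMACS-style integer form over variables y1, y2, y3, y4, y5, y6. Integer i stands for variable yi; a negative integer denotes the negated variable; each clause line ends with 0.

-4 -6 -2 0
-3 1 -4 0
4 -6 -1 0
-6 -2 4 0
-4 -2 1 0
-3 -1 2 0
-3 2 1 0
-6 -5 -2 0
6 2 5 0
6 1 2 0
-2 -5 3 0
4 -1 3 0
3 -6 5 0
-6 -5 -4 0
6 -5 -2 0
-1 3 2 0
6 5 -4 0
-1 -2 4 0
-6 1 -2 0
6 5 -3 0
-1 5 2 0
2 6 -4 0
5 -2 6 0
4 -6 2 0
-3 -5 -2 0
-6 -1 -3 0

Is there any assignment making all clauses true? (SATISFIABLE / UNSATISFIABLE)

UNSATISFIABLE

y2 = True:
  y6 = True:
    propagation gives y4=False; an empty clause results — contradiction.
  y6 = False:
    propagation gives y5=False; an empty clause results — contradiction.
y2 = False:
  y6 = True:
    propagation gives y4=True, y5=False, y3=True, y1=True; an empty clause results — contradiction.
  y6 = False:
    propagation gives y5=True, y1=True, y3=False; an empty clause results — contradiction.
Every branch closes, so no satisfying assignment exists.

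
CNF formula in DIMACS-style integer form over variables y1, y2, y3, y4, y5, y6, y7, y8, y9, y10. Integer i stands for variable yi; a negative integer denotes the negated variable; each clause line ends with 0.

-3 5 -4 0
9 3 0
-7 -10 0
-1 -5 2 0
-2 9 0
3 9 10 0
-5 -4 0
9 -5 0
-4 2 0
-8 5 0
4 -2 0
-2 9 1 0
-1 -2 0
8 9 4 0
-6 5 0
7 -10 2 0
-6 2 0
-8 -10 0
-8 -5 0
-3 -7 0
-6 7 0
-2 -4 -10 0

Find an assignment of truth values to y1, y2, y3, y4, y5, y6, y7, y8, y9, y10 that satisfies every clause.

y6 occurs only negated in the remaining clauses — set y6 = False.
Pure literal: y9 appears only positively; assign y9 = True.
Set y1 = False and propagate.
The remaining clauses are satisfied by y2 = False, y3 = False, y4 = False, y5 = True, y7 = False, y8 = False, y10 = False.

y1 = F, y2 = F, y3 = F, y4 = F, y5 = T, y6 = F, y7 = F, y8 = F, y9 = T, y10 = F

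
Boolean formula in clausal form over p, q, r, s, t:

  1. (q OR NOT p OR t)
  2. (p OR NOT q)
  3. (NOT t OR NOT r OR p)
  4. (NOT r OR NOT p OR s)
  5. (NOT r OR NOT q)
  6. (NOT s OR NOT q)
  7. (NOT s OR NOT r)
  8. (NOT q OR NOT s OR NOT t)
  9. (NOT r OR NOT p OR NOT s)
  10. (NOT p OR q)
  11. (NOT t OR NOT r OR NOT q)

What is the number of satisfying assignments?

7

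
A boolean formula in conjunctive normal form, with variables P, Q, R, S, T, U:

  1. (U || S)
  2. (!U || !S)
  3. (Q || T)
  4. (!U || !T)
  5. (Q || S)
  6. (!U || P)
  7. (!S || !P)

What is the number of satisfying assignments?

8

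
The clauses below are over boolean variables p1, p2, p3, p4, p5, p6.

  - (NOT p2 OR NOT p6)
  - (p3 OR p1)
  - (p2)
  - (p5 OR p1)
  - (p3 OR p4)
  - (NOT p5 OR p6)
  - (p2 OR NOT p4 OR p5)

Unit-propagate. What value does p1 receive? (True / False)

True

Unit clause (p2) sets p2 = True.
(NOT p2 OR NOT p6) with p2 = True leaves only NOT p6, so p6 = False.
In (p6 OR NOT p5), p6 is now false; NOT p5 must hold, so p5 = False.
(p5 OR p1): since p5 = False, the clause reduces to (p1). p1 = True.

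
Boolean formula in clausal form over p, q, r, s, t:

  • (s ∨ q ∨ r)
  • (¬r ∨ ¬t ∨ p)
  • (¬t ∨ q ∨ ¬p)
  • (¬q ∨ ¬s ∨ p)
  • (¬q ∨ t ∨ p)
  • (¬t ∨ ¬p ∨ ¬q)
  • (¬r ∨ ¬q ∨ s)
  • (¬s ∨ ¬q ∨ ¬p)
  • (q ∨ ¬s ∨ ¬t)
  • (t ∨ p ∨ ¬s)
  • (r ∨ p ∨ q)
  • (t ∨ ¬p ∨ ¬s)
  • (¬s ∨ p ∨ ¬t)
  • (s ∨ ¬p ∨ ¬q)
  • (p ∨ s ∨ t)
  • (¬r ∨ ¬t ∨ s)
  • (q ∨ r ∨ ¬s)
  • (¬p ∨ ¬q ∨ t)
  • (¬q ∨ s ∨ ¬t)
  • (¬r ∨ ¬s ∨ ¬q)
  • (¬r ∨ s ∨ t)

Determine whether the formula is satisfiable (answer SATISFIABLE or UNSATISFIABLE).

UNSATISFIABLE

s = True:
  p = True:
    propagation gives q=False, t=False; an empty clause results — contradiction.
  p = False:
    propagation gives q=False, t=False; an empty clause results — contradiction.
s = False:
  q = True:
    propagation gives r=False, p=False, t=True; an empty clause results — contradiction.
  q = False:
    propagation gives r=True, t=False; an empty clause results — contradiction.
Every branch closes, so no satisfying assignment exists.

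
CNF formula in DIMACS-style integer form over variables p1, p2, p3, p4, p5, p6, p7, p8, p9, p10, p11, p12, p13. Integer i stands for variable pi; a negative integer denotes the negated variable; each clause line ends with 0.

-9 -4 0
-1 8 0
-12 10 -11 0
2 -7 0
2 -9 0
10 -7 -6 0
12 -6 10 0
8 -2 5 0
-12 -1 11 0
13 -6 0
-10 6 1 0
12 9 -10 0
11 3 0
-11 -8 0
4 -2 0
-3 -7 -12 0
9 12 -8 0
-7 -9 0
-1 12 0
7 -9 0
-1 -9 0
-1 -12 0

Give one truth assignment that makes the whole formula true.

p1=False, p2=False, p3=True, p4=True, p5=False, p6=True, p7=False, p8=False, p9=False, p10=True, p11=True, p12=True, p13=True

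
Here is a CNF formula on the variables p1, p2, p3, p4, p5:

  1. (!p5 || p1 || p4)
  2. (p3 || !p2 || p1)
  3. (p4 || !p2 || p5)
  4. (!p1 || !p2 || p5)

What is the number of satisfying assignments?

Case analysis on p1 and p2:
  p1=T, p2=T: remaining (p3,p4,p5) ∈ {(F,F,T); (F,T,T); (T,F,T); (T,T,T)} — 4.
  p1=T, p2=F: p3, p4, p5 free → 2^3 = 8.
  p1=F, p2=T: remaining (p3,p4,p5) ∈ {(T,T,F); (T,T,T)} — 2.
  p1=F, p2=F: p3 free; 3 ways for (p4,p5) × 2^1 = 6.
Total: 4 + 8 + 2 + 6 = 20.

20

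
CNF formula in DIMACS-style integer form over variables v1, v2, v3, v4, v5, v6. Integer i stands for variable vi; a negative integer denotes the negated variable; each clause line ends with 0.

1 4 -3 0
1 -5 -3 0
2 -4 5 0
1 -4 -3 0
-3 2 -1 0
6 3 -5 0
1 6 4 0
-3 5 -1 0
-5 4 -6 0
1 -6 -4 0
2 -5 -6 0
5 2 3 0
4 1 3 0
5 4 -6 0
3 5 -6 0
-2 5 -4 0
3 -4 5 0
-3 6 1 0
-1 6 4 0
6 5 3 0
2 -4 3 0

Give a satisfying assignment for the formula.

v1 = T, v2 = T, v3 = T, v4 = T, v5 = T, v6 = T

Check each clause:
  1. (!v3 || v1 || v4) — v1 is true.
  2. (!v3 || !v5 || v1) — v1 is true.
  3. (v2 || !v4 || v5) — v2 is true.
  4. (v1 || !v3 || !v4) — v1 is true.
  5. (!v3 || v2 || !v1) — v2 is true.
  6. (v6 || !v5 || v3) — v3 is true.
  7. (v6 || v4 || v1) — v1 is true.
  8. (!v3 || !v1 || v5) — v5 is true.
  9. (!v5 || !v6 || v4) — v4 is true.
  10. (v1 || !v4 || !v6) — v1 is true.
  11. (!v5 || v2 || !v6) — v2 is true.
  12. (v5 || v3 || v2) — v2 is true.
  13. (v1 || v3 || v4) — v1 is true.
  14. (!v6 || v4 || v5) — v4 is true.
  15. (!v6 || v3 || v5) — v3 is true.
  16. (v5 || !v4 || !v2) — v5 is true.
  17. (v5 || !v4 || v3) — v3 is true.
  18. (v6 || !v3 || v1) — v1 is true.
  19. (v6 || v4 || !v1) — v4 is true.
  20. (v6 || v3 || v5) — v3 is true.
  21. (v2 || v3 || !v4) — v2 is true.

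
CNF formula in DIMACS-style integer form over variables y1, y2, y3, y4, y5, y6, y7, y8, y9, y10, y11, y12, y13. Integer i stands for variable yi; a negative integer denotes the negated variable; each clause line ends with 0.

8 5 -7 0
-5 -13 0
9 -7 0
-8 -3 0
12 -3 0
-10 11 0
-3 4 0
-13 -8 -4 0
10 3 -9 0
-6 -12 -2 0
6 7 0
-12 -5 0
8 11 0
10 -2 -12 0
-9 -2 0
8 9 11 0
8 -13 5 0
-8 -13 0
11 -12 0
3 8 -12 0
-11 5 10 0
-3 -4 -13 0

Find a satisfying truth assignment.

y1 = T, y2 = F, y3 = F, y4 = T, y5 = T, y6 = T, y7 = T, y8 = T, y9 = T, y10 = T, y11 = T, y12 = F, y13 = F

y2 occurs only negated in the remaining clauses — set y2 = False.
y13 occurs only negated in the remaining clauses — set y13 = False.
Branch on y3: take y3 = False.
Try y5 = True.
  then y12 is forced to False.
For the remaining variables, y1 = True, y4 = True, y6 = True, y7 = True, y8 = True, y9 = True, y10 = True, y11 = True works.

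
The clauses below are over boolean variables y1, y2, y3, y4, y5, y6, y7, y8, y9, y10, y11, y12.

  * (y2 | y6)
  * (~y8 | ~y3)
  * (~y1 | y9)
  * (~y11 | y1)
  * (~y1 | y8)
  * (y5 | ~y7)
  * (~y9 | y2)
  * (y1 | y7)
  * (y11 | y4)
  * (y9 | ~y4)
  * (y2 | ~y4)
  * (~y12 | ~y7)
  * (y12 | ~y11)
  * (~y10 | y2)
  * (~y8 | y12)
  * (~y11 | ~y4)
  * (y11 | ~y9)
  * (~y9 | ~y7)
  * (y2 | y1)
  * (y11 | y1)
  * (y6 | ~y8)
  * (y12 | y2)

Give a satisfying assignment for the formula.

y1=True, y2=True, y3=False, y4=False, y5=True, y6=True, y7=False, y8=True, y9=True, y10=False, y11=True, y12=True

Pure literal: y2 appears only positively; assign y2 = True.
y3 occurs only negated in the remaining clauses — set y3 = False.
Branch on y1: take y1 = True.
  then y9 is forced to True.
  then y8 is forced to True.
  then y12 is forced to True.
  then y7 is forced to False.
  then y11 is forced to True.
  then y4 is forced to False.
  then y6 is forced to True.
y5, y10 are now unconstrained; take y5 = True, y10 = False.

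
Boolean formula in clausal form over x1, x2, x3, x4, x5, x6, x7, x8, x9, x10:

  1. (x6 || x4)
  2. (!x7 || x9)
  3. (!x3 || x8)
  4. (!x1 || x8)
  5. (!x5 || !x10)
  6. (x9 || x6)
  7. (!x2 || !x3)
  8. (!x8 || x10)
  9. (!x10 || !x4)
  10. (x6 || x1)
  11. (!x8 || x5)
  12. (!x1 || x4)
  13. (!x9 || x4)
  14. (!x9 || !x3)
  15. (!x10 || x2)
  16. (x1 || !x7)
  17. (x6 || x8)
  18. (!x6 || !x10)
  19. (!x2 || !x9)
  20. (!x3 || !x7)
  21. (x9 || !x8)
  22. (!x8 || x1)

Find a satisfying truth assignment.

x1 = False, x2 = False, x3 = False, x4 = True, x5 = False, x6 = True, x7 = False, x8 = False, x9 = False, x10 = False

Check each clause:
  1. (x6 || x4) — x4 is true.
  2. (x9 || !x7) — !x7 is true.
  3. (!x3 || x8) — !x3 is true.
  4. (x8 || !x1) — !x1 is true.
  5. (!x10 || !x5) — !x5 is true.
  6. (x6 || x9) — x6 is true.
  7. (!x3 || !x2) — !x3 is true.
  8. (x10 || !x8) — !x8 is true.
  9. (!x10 || !x4) — !x10 is true.
  10. (x6 || x1) — x6 is true.
  11. (x5 || !x8) — !x8 is true.
  12. (!x1 || x4) — x4 is true.
  13. (!x9 || x4) — x4 is true.
  14. (!x9 || !x3) — !x3 is true.
  15. (!x10 || x2) — !x10 is true.
  16. (x1 || !x7) — !x7 is true.
  17. (x8 || x6) — x6 is true.
  18. (!x10 || !x6) — !x10 is true.
  19. (!x2 || !x9) — !x2 is true.
  20. (!x3 || !x7) — !x7 is true.
  21. (x9 || !x8) — !x8 is true.
  22. (!x8 || x1) — !x8 is true.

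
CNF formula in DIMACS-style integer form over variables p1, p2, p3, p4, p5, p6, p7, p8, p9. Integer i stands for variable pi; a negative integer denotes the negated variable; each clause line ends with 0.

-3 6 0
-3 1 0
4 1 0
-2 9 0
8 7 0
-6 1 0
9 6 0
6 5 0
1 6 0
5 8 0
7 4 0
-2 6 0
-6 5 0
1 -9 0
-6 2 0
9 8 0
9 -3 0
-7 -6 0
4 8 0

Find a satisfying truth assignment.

p1=True  p2=False  p3=False  p4=True  p5=True  p6=False  p7=False  p8=True  p9=True

Check each clause:
  1. (~p3 | p6) — ~p3 is true.
  2. (p1 | ~p3) — p1 is true.
  3. (p4 | p1) — p1 is true.
  4. (~p2 | p9) — p9 is true.
  5. (p7 | p8) — p8 is true.
  6. (p1 | ~p6) — p1 is true.
  7. (p6 | p9) — p9 is true.
  8. (p6 | p5) — p5 is true.
  9. (p6 | p1) — p1 is true.
  10. (p8 | p5) — p8 is true.
  11. (p7 | p4) — p4 is true.
  12. (p6 | ~p2) — ~p2 is true.
  13. (p5 | ~p6) — ~p6 is true.
  14. (p1 | ~p9) — p1 is true.
  15. (~p6 | p2) — ~p6 is true.
  16. (p8 | p9) — p8 is true.
  17. (p9 | ~p3) — p9 is true.
  18. (~p7 | ~p6) — ~p7 is true.
  19. (p4 | p8) — p8 is true.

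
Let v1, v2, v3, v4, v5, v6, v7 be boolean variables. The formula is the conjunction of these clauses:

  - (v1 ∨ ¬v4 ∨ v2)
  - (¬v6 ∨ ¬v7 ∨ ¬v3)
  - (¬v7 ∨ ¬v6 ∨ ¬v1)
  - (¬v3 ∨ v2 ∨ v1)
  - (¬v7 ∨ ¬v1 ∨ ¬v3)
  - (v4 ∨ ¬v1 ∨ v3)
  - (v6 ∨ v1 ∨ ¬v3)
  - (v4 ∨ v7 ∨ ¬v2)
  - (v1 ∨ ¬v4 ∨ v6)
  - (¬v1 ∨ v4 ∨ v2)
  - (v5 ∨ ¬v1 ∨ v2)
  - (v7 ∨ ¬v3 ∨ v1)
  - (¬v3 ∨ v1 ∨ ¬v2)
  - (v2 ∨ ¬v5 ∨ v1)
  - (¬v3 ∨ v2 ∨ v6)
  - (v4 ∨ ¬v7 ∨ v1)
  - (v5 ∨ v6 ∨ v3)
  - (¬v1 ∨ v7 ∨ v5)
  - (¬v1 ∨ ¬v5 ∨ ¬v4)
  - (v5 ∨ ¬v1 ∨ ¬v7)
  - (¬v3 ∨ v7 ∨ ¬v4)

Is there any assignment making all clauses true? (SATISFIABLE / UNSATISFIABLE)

Set v1 = False and propagate.
For the remaining variables, v2 = True, v3 = False, v4 = True, v5 = False, v6 = True, v7 = False works.
Every clause has at least one true literal under this assignment.
So v1 = F, v2 = T, v3 = F, v4 = T, v5 = F, v6 = T, v7 = F is a satisfying assignment.

SATISFIABLE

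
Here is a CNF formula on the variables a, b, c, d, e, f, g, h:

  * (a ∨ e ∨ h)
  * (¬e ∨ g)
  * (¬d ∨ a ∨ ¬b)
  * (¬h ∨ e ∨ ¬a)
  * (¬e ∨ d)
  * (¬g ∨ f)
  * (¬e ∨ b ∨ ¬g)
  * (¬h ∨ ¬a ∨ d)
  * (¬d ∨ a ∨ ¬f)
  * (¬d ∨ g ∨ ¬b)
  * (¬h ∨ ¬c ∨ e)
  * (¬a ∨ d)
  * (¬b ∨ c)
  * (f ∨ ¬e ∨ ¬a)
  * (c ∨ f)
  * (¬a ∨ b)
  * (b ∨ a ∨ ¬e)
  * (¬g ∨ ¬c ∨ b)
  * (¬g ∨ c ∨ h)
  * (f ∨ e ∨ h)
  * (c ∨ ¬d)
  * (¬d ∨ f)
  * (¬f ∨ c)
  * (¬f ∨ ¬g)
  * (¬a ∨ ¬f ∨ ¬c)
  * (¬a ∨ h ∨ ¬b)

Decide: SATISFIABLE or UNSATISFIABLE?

a = True:
  propagation gives d=True, b=True, g=True, f=True; an empty clause results — contradiction.
a = False:
  c = True:
    e = True:
      propagation gives g=True, d=True, b=False; contradiction.
    e = False:
      propagation gives h=True; contradiction.
  c = False:
    propagation gives b=False, f=True; an empty clause results — contradiction.
Every branch closes, so no satisfying assignment exists.

UNSATISFIABLE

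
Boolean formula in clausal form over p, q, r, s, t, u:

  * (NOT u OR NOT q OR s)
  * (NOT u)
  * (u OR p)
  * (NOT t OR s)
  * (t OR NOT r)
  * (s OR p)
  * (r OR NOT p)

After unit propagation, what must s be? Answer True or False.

True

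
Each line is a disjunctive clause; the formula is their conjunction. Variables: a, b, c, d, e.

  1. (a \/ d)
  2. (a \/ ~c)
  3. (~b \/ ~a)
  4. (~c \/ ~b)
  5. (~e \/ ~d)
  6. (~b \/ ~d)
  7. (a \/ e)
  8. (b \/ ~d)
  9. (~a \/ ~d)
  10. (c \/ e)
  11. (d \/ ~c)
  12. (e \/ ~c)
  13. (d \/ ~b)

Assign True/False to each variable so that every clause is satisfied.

a=1, b=0, c=0, d=0, e=1

Check each clause:
  1. (a \/ d) — a is true.
  2. (a \/ ~c) — a is true.
  3. (~b \/ ~a) — ~b is true.
  4. (~b \/ ~c) — ~c is true.
  5. (~e \/ ~d) — ~d is true.
  6. (~b \/ ~d) — ~d is true.
  7. (e \/ a) — a is true.
  8. (b \/ ~d) — ~d is true.
  9. (~a \/ ~d) — ~d is true.
  10. (c \/ e) — e is true.
  11. (d \/ ~c) — ~c is true.
  12. (~c \/ e) — e is true.
  13. (d \/ ~b) — ~b is true.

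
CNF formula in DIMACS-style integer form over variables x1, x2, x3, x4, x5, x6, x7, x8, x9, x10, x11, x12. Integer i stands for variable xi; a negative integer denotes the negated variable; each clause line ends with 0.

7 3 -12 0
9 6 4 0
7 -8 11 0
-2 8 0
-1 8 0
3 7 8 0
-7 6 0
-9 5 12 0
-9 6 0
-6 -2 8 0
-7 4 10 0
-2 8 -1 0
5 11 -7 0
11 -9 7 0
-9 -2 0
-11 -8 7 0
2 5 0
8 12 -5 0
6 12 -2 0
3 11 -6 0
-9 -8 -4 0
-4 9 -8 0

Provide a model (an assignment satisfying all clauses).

Pure literal: x10 appears only positively; assign x10 = True.
Set x1 = True and propagate.
  then x8 is forced to True.
Try x2 = False.
  then x5 is forced to True.
For the remaining variables, x3 = False, x4 = False, x6 = True, x7 = True, x9 = True, x11 = True, x12 = False works.
Every clause has at least one true literal under this assignment.
Check each clause:
  1. (x7 | x3 | ~x12) — ~x12 is true.
  2. (x4 | x6 | x9) — x9 is true.
  3. (~x8 | x11 | x7) — x11 is true.
  4. (x8 | ~x2) — x8 is true.
  5. (~x1 | x8) — x8 is true.
  6. (x3 | x7 | x8) — x8 is true.
  7. (~x7 | x6) — x6 is true.
  8. (x12 | x5 | ~x9) — x5 is true.
  9. (x6 | ~x9) — x6 is true.
  10. (x8 | ~x2 | ~x6) — x8 is true.
  11. (x10 | x4 | ~x7) — x10 is true.
  12. (x8 | ~x2 | ~x1) — x8 is true.
  13. (x11 | ~x7 | x5) — x11 is true.
  14. (~x9 | x11 | x7) — x11 is true.
  15. (~x9 | ~x2) — ~x2 is true.
  16. (x7 | ~x11 | ~x8) — x7 is true.
  17. (x2 | x5) — x5 is true.
  18. (~x5 | x12 | x8) — x8 is true.
  19. (~x2 | x12 | x6) — x6 is true.
  20. (~x6 | x11 | x3) — x11 is true.
  21. (~x4 | ~x9 | ~x8) — ~x4 is true.
  22. (x9 | ~x4 | ~x8) — x9 is true.

x1 = True, x2 = False, x3 = False, x4 = False, x5 = True, x6 = True, x7 = True, x8 = True, x9 = True, x10 = True, x11 = True, x12 = False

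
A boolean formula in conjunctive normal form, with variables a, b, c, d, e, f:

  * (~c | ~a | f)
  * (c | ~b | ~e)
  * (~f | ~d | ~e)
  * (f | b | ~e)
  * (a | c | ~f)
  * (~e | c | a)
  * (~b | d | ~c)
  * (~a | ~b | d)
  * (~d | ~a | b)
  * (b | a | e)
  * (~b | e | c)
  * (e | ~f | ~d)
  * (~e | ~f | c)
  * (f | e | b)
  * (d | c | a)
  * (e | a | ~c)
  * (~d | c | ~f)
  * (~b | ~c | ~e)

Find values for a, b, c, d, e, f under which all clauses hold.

a = T, b = F, c = T, d = F, e = T, f = T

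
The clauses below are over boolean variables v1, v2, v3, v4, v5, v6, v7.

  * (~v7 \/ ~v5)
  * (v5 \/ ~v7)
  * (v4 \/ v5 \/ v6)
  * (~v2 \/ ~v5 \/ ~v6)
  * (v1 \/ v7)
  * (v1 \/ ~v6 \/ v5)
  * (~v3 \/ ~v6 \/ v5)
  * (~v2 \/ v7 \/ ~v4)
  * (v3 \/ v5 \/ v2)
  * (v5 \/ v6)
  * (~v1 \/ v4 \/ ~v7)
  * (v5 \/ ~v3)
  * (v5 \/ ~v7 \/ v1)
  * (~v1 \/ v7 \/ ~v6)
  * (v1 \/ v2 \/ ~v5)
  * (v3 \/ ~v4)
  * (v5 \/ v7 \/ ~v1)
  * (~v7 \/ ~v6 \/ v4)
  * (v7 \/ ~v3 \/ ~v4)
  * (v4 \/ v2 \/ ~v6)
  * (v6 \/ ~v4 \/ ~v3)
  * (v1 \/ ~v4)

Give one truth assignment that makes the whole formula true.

v1=True, v2=True, v3=False, v4=False, v5=True, v6=False, v7=False

Check each clause:
  1. (~v7 \/ ~v5) — ~v7 is true.
  2. (v5 \/ ~v7) — ~v7 is true.
  3. (v6 \/ v4 \/ v5) — v5 is true.
  4. (~v5 \/ ~v6 \/ ~v2) — ~v6 is true.
  5. (v1 \/ v7) — v1 is true.
  6. (v5 \/ v1 \/ ~v6) — v1 is true.
  7. (v5 \/ ~v6 \/ ~v3) — ~v6 is true.
  8. (~v2 \/ v7 \/ ~v4) — ~v4 is true.
  9. (v5 \/ v2 \/ v3) — v2 is true.
  10. (v6 \/ v5) — v5 is true.
  11. (~v7 \/ ~v1 \/ v4) — ~v7 is true.
  12. (v5 \/ ~v3) — v5 is true.
  13. (v5 \/ v1 \/ ~v7) — v1 is true.
  14. (~v6 \/ ~v1 \/ v7) — ~v6 is true.
  15. (v2 \/ ~v5 \/ v1) — v1 is true.
  16. (v3 \/ ~v4) — ~v4 is true.
  17. (~v1 \/ v5 \/ v7) — v5 is true.
  18. (~v7 \/ ~v6 \/ v4) — ~v7 is true.
  19. (~v4 \/ v7 \/ ~v3) — ~v4 is true.
  20. (~v6 \/ v2 \/ v4) — v2 is true.
  21. (~v4 \/ v6 \/ ~v3) — ~v4 is true.
  22. (~v4 \/ v1) — v1 is true.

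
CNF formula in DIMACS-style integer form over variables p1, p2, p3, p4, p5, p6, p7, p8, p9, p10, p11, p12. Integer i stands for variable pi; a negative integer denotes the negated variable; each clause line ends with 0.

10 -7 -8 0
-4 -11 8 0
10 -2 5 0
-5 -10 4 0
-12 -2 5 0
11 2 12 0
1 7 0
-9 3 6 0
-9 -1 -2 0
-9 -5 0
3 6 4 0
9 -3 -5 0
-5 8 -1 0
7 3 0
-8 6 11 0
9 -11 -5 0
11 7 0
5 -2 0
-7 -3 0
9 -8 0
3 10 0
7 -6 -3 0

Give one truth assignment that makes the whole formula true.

p1=True, p2=False, p3=True, p4=True, p5=False, p6=False, p7=False, p8=True, p9=True, p10=True, p11=True, p12=False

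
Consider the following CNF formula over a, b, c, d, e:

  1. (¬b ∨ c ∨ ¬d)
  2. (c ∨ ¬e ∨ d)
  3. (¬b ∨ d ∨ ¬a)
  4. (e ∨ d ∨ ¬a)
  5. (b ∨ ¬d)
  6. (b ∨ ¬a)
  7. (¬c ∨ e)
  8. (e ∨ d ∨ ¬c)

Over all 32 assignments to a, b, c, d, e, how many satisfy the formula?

Satisfying assignments:
  a=0 b=0 c=0 d=0 e=0
  a=0 b=0 c=1 d=0 e=1
  a=0 b=1 c=0 d=0 e=0
  a=0 b=1 c=1 d=0 e=1
  a=0 b=1 c=1 d=1 e=1
  a=1 b=1 c=1 d=1 e=1
Count: 6.

6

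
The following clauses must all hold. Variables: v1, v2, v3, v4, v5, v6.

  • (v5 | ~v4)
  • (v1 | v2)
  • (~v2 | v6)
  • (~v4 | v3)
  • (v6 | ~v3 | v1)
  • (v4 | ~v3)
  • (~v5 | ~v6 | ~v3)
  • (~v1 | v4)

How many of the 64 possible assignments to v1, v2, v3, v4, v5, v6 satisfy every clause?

3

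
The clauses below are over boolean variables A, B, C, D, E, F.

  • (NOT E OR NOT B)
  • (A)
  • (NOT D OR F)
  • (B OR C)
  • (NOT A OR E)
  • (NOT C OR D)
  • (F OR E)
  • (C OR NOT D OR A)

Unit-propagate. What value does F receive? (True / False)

True

(A) is a unit clause: A = True.
In (E OR NOT A), NOT A is now false; E must hold, so E = True.
(NOT E OR NOT B): since E = True, the clause reduces to (NOT B). B = False.
In (B OR C), B is now false; C must hold, so C = True.
(D OR NOT C) with C = True leaves only D, so D = True.
From (F OR NOT D) and D = True: F = True.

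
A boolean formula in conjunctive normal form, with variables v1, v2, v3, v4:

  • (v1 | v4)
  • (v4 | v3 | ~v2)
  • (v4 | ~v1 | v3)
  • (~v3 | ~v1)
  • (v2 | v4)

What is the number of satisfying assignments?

6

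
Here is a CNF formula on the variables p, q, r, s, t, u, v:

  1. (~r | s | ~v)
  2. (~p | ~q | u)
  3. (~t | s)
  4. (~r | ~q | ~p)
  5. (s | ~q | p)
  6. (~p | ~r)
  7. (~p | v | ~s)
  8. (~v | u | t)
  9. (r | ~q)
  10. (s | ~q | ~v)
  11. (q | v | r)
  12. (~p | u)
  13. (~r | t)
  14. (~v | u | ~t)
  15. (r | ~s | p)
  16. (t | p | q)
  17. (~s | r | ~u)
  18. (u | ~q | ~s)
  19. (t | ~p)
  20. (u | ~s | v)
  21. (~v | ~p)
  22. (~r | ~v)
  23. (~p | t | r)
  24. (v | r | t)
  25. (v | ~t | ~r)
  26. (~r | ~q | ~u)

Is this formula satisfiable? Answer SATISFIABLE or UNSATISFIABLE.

r = True:
  propagation gives p=False, t=True, s=True, v=False; an empty clause results — contradiction.
r = False:
  propagation gives q=False, v=True, p=False, s=False; an empty clause results — contradiction.
Every branch closes, so no satisfying assignment exists.

UNSATISFIABLE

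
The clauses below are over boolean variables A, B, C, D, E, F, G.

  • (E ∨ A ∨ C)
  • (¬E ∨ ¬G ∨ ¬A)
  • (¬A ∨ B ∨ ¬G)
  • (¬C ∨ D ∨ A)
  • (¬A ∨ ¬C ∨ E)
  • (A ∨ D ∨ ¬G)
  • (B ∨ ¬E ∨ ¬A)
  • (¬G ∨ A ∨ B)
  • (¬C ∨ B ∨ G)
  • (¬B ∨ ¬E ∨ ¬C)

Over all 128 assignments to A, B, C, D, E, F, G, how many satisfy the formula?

30

Split on A, then B.
  A=1, B=1: D, F free; 3 ways for (C,E,G) × 2^2 = 12.
  A=1, B=0: remaining (C,D,E,F,G) ∈ {(0,0,0,0,0); (0,0,0,1,0); (0,1,0,0,0); (0,1,0,1,0)} — 4.
  A=0, B=1: F free; 5 ways for (C,D,E,G) × 2^1 = 10.
  A=0, B=0: remaining (C,D,E,F,G) ∈ {(0,0,1,0,0); (0,0,1,1,0); (0,1,1,0,0); (0,1,1,1,0)} — 4.
Total: 12 + 4 + 10 + 4 = 30.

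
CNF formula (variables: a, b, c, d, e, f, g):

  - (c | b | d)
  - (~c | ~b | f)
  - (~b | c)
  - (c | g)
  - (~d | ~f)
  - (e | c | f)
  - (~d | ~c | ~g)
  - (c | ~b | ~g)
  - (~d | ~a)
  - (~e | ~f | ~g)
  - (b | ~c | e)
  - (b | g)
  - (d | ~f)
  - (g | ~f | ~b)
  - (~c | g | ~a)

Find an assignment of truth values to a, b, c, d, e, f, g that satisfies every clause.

a=T, b=F, c=T, d=F, e=T, f=F, g=T

Try a = True.
  then d is forced to False.
  then f is forced to False.
Set b = False and propagate.
  then c is forced to True.
  then e is forced to True.
  then g is forced to True.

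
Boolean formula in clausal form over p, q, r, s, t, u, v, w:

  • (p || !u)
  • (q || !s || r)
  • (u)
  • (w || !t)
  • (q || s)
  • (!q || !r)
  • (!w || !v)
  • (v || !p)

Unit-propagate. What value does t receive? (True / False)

False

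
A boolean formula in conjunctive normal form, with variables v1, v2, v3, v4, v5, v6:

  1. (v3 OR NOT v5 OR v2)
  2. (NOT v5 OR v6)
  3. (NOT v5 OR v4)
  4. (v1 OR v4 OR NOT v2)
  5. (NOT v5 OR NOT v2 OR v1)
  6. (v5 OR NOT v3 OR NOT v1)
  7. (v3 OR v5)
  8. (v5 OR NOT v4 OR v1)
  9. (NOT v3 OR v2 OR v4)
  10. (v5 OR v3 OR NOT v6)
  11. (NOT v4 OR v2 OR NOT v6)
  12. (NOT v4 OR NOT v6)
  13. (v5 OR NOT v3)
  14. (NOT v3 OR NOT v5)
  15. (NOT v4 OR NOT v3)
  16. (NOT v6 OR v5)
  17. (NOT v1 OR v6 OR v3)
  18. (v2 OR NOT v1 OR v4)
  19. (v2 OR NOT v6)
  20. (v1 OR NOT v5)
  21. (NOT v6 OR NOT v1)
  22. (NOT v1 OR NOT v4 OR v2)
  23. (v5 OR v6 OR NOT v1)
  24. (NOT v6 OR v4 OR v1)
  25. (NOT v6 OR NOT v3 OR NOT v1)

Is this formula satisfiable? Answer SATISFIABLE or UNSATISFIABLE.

UNSATISFIABLE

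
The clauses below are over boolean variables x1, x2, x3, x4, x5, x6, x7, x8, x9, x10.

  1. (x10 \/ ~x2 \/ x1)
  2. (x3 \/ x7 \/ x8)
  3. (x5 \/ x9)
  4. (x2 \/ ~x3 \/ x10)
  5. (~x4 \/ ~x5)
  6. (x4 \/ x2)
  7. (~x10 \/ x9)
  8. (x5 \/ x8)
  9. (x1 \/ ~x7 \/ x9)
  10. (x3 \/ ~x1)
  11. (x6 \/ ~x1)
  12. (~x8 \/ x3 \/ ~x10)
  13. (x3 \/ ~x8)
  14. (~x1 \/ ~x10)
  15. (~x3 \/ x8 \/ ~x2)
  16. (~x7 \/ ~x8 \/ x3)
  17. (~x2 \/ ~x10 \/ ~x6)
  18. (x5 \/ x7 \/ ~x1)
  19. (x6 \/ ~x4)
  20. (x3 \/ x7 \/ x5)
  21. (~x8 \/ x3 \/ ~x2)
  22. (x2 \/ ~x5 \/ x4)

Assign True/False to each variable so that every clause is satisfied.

x1 = True, x2 = True, x3 = True, x4 = False, x5 = False, x6 = True, x7 = True, x8 = True, x9 = True, x10 = False

Check each clause:
  1. (x1 \/ x10 \/ ~x2) — x1 is true.
  2. (x3 \/ x7 \/ x8) — x8 is true.
  3. (x5 \/ x9) — x9 is true.
  4. (~x3 \/ x2 \/ x10) — x2 is true.
  5. (~x4 \/ ~x5) — ~x5 is true.
  6. (x2 \/ x4) — x2 is true.
  7. (x9 \/ ~x10) — x9 is true.
  8. (x8 \/ x5) — x8 is true.
  9. (x9 \/ ~x7 \/ x1) — x1 is true.
  10. (x3 \/ ~x1) — x3 is true.
  11. (~x1 \/ x6) — x6 is true.
  12. (x3 \/ ~x10 \/ ~x8) — x3 is true.
  13. (x3 \/ ~x8) — x3 is true.
  14. (~x10 \/ ~x1) — ~x10 is true.
  15. (~x2 \/ ~x3 \/ x8) — x8 is true.
  16. (~x8 \/ ~x7 \/ x3) — x3 is true.
  17. (~x10 \/ ~x2 \/ ~x6) — ~x10 is true.
  18. (x5 \/ ~x1 \/ x7) — x7 is true.
  19. (~x4 \/ x6) — ~x4 is true.
  20. (x5 \/ x7 \/ x3) — x3 is true.
  21. (~x8 \/ ~x2 \/ x3) — x3 is true.
  22. (~x5 \/ x4 \/ x2) — x2 is true.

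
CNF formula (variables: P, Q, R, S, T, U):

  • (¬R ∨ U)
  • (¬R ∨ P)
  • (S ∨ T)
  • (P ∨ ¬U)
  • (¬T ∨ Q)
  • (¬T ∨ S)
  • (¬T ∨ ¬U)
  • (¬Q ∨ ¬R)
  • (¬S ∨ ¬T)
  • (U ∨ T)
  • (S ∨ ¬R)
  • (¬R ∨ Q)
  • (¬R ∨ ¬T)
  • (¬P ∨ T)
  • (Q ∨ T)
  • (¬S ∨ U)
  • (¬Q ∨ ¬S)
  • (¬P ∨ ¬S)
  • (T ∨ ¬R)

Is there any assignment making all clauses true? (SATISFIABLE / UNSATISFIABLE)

T = True:
  propagation gives Q=True, S=True; an empty clause results — contradiction.
T = False:
  propagation gives S=True, U=True, P=True; an empty clause results — contradiction.
Every branch closes, so no satisfying assignment exists.

UNSATISFIABLE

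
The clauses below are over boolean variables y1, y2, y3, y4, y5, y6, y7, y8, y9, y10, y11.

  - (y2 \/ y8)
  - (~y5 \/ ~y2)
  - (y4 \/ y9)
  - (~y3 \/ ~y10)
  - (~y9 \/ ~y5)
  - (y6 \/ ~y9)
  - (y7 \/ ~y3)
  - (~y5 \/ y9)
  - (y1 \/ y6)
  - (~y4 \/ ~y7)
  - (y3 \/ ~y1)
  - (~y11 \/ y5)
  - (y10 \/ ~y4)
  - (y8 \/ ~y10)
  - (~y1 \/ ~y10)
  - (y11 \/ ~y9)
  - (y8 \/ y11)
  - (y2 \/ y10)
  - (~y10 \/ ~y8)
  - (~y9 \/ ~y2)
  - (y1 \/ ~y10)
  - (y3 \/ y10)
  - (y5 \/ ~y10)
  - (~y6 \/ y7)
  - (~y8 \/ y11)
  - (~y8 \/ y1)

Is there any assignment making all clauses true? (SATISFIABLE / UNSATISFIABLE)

UNSATISFIABLE

y10 = True:
  propagation gives y3=False, y1=False; an empty clause results — contradiction.
y10 = False:
  propagation gives y4=False, y9=True, y5=False, y6=True; an empty clause results — contradiction.
Every branch closes, so no satisfying assignment exists.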